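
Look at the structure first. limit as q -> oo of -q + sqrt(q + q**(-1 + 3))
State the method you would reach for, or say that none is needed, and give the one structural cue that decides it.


Method: conjugate multiplication — the difference sqrt(q + q**(-1 + 3)) - q is an ∞ − ∞ stalemate; its conjugate partner breaks the tie.


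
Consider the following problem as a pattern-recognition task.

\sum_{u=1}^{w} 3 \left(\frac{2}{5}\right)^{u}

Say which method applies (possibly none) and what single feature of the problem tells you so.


Technique: the geometric series formula — consecutive terms stand in a fixed index-free ratio — the geometric sum formula closes it.


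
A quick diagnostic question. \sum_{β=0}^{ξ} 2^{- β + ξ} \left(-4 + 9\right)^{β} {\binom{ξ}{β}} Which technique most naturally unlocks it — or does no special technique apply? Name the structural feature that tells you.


Best approach: the binomial theorem — the summand is term β of a binomial expansion in (-4 + 9) and 2; the whole sum is a single power.


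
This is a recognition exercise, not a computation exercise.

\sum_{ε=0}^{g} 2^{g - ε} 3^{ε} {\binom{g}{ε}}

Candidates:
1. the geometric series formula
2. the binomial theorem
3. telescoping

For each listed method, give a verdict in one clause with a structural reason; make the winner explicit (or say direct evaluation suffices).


Best approach: the binomial theorem — the binomial coefficients weight matched powers of 3 and 2, which is exactly the expansion of a binomial power.
- the geometric series formula — consecutive terms are not related by a fixed multiplier.
- the binomial theorem: applies; the problem has the shape this method handles.
- telescoping — the summand is not presented as a shifted difference — a telescoping rewrite may exist, but the displayed structure does not offer one.


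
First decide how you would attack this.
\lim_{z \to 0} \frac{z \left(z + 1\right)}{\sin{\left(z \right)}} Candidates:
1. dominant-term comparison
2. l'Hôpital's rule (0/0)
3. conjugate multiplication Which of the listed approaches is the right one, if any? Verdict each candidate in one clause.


Technique: l'Hôpital's rule (0/0) — substituting 0 gives 0 over 0; differentiate top and bottom once and re-evaluate. Expanding numerator and denominator to first order gives the same value — the rule automates exactly that.
- dominant-term comparison — no dominant-degree comparison decides it.
- l'Hôpital's rule (0/0) — a fit — the right tool for this form.
- conjugate multiplication: there is no infinity-minus-infinity radical difference to rationalize.


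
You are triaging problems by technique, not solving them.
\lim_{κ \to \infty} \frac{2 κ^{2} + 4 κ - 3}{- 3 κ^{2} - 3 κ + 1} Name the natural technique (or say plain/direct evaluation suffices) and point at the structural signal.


Technique: dominant-term comparison — divide through by the highest power of κ; every lower-order term dies and the dominant terms decide the limit. Differentiating the expression as a single quotient would eventually settle it as well; matching dominant growth settles it immediately.


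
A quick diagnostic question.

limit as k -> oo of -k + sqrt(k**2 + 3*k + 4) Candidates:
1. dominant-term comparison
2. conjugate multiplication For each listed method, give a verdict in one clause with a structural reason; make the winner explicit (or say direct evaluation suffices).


Verdict: conjugate multiplication — turning the difference into a conjugate-rationalized ratio makes the limit readable.
- dominant-term comparison: no dominant-degree comparison decides it.
- conjugate multiplication: a fit — the right tool for this form.


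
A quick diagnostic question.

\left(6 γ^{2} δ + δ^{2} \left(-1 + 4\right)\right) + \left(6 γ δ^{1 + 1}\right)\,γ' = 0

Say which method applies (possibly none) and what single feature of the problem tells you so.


Technique: the exact-equation method — equality of cross partials is the green light — assemble the potential function term by term.


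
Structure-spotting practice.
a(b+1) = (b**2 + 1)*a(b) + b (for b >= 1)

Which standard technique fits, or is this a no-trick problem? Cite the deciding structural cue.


Technique: a summation factor — first-order linear but the coefficient b**2 + 1 moves with the index — divide by the cumulative product and telescope.


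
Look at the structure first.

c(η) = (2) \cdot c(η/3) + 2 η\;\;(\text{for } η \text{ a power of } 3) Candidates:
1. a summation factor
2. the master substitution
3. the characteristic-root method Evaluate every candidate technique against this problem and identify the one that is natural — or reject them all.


Method: the master substitution — the argument shrinks by the factor 3, so measure the index on a logarithmic scale and the recursion becomes a shift.
- a summation factor — the recursion divides its index rather than shifting it — there is no previous-term chain for a summation factor to telescope.
- the master substitution: a fit — the right tool for this form.
- the characteristic-root method: a divided-index call is not the fixed-shift linear shape that characteristic roots solve.


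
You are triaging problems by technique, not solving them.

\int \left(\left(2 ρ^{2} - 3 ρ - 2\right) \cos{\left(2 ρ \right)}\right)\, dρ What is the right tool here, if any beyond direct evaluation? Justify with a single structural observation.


Diagnosis: integration by parts — 2 ρ^{2} - 3 ρ - 2 dies after finitely many derivatives while \cos{\left(2 ρ \right)} cycles under integration — the tabular/parts setup.


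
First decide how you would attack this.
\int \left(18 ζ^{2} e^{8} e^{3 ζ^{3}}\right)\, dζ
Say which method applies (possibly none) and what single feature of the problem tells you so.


Method: u-substitution — collected, the integrand has one factor that is, up to a constant, the derivative of an inner expression the rest depends on — substitute for that inner expression.


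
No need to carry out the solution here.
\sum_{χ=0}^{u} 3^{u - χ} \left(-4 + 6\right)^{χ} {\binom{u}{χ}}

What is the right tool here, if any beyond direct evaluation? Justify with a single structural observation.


Technique: the binomial theorem — terms weighting {\binom{u}{χ}} against matched powers of (-4 + 6) and 3 reassemble into ((-4 + 6) + 3)^u by the binomial theorem.


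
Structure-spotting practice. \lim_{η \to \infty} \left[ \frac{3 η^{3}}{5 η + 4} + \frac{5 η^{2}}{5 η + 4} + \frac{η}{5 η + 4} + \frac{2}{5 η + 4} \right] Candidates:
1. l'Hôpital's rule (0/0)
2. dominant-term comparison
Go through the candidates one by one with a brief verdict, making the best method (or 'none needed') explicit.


Technique: dominant-term comparison — as η grows, only the highest-degree terms matter — compare leading terms and read the limit off.
- l'Hôpital's rule (0/0) — viewed as a single quotient this runs to ∞/∞, not the 0/0 clash this candidate addresses; an at-infinity variant of the rule would resolve it, but comparing leading growth reads the answer without differentiating.
- dominant-term comparison — yes — fits the structure here.


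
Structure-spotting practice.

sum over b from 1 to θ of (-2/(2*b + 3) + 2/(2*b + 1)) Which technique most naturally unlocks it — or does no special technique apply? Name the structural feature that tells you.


Best approach: telescoping — the generic term is a one-step difference of 2/(2*b + 1), so partial sums shortcut to endpoint evaluation.


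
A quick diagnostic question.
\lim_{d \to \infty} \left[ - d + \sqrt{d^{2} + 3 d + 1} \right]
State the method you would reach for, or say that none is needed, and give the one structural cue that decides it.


Technique: conjugate multiplication — two divergent pieces with a minus sign between them and a radical in the mix: rationalize \sqrt{d^{2} + 3 d + 1} - d before any limit law applies.


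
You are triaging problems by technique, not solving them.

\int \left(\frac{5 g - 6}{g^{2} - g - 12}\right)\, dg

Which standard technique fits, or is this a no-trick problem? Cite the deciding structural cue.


Method: partial fractions — a proper rational integrand whose denominator splits into simpler factors — decompose into partial fractions first.


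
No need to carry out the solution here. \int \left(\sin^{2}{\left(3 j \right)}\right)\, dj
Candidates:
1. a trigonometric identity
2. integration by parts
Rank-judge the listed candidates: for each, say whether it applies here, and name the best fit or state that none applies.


Verdict: a trigonometric identity — \sin^{2}{\left(3 j \right)} is an even power — the power-reduction identity rewrites it into first-degree cosines.
- a trigonometric identity: applies; the problem has the shape this method handles.
- integration by parts — not the fit here: there is no polynomial factor to ladder down — parts can still close the trigonometric product by recursion, though the identity rewrite is the direct route.


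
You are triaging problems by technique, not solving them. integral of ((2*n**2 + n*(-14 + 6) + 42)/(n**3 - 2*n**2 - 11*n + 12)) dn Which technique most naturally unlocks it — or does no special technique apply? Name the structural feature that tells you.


Verdict: partial fractions — a proper rational integrand over the factorable n**3 - 2*n**2 - 11*n + 12: partial fractions reduce it to elementary pieces.


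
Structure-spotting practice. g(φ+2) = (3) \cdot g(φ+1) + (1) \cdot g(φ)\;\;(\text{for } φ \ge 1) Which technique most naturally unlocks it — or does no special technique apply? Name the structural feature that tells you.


Verdict: the characteristic-root method — no index-dependence in the weights and nothing inhomogeneous: classic characteristic-equation setup.


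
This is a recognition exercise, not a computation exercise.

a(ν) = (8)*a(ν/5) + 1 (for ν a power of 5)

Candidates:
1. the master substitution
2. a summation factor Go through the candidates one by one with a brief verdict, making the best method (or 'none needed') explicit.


Diagnosis: the master substitution — the recursive call is at index ν/5 rather than a shift, a divide-and-conquer shape — substituting ν = 5^m linearizes it.
- the master substitution: a fit — the right tool for this form.
- a summation factor: a divided-index call is outside the fixed-shift first-order family a summation factor normalizes.


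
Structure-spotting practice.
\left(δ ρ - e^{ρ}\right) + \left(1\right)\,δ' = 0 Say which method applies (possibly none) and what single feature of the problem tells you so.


Method: a linear integrating factor — first power of δ, nonzero forcing: the integrating-factor recipe applies verbatim with p = ρ.


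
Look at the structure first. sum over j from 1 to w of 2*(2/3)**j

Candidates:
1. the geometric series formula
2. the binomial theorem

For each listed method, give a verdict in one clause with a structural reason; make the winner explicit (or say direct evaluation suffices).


Verdict: the geometric series formula — each summand is the previous one scaled by 2/3; that constant multiplier is itself the geometric structure.
- the geometric series formula — applicable, and directly so.
- the binomial theorem: no binomial coefficients pair up with complementary powers here.


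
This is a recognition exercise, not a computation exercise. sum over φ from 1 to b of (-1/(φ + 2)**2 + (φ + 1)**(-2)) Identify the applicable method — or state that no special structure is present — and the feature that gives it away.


Technique: telescoping — spot the paired structure — each term adds (φ + 1)**(-2) and subtracts its successor value, which the next term restores: the definition of a telescoping chain.


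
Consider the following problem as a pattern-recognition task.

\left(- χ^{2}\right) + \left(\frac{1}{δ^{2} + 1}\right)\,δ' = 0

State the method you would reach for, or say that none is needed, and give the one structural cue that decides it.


Method: separation of variables — separating collects all δ-dependence with the derivative and leaves all χ-dependence opposite: variables separate. The equation is exact as it stands too — a potential function exists — though separation reads the split structure directly.


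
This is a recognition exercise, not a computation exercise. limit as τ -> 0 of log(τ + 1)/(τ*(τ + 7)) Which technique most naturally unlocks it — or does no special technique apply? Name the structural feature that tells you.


Diagnosis: l'Hôpital's rule (0/0) — substituting 0 gives 0 over 0; differentiate top and bottom once and re-evaluate. One could equally expand both pieces locally and compare leading terms; the rule does that in one stroke.


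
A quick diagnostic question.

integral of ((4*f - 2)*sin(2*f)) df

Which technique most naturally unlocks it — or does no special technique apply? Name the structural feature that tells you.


Verdict: integration by parts — a polynomial factor 4*f - 2 multiplies sin(2*f); differentiating 4*f - 2 lowers its degree while sin(2*f) integrates cleanly, so parts wins.


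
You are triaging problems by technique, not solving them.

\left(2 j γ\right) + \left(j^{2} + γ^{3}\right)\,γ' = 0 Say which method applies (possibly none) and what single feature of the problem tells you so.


Method: the exact-equation method — equality of cross partials is the green light — assemble the potential function term by term.


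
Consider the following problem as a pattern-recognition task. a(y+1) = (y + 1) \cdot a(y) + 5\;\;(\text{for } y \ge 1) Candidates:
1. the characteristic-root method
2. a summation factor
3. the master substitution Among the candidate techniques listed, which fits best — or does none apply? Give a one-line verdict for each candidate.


Best approach: a summation factor — it is first-order linear but the coefficient y + 1 depends on the index, so multiply through by a summation factor to telescope it.
- the characteristic-root method — the coefficients vary with the index, breaking the constant-coefficient structure the method needs.
- a summation factor: applies; the problem has the shape this method handles.
- the master substitution — with no divided-index recursive call, reindexing by powers of a base buys nothing.


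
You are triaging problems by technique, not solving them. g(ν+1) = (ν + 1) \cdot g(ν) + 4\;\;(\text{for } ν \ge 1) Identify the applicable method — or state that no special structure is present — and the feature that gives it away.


Technique: a summation factor — it is first-order linear but the coefficient ν + 1 depends on the index, so multiply through by a summation factor to telescope it.


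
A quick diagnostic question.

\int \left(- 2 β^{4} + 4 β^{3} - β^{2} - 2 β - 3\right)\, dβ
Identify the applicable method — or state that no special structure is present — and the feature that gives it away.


Verdict: no special technique — the integrand is a sum of constant multiples of powers of β — integrate term by term.


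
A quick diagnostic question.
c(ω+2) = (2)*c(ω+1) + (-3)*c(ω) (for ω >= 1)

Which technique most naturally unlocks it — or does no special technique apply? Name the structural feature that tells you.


Diagnosis: the characteristic-root method — shift-invariance with fixed coefficients calls for exponential trials; the characteristic polynomial finds every r^ω.


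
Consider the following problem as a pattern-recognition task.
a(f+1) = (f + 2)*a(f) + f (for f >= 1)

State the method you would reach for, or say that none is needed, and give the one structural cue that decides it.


Method: a summation factor — first-order linear but the coefficient f + 2 moves with the index — divide by the cumulative product and telescope.


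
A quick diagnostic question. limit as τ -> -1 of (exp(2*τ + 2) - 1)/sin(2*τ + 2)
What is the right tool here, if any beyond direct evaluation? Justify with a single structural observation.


Technique: l'Hôpital's rule (0/0) — numerator and denominator both vanish at -1 — a genuine 0/0 form, which is exactly when l'Hôpital applies. One could equally expand both pieces locally and compare leading terms; the rule does that in one stroke.


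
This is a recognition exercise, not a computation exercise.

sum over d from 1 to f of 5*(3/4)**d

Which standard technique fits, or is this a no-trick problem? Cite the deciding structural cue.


Diagnosis: the geometric series formula — each summand is the previous one scaled by 3/4; that constant multiplier is itself the geometric structure.


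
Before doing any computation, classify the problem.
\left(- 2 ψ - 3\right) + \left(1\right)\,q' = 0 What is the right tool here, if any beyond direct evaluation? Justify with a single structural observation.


Method: no special technique — the slope is a function of ψ alone, so integrate both sides directly.


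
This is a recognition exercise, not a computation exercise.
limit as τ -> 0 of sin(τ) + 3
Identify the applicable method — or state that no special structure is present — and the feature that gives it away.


Diagnosis: no special technique — no zero denominators, no indeterminate clash at 0 — substitute and read off the value.


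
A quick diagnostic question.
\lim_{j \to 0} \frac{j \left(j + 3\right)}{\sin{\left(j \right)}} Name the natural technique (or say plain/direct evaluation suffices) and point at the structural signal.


Technique: l'Hôpital's rule (0/0) — plug in 0: top and bottom both hit zero, so differentiate each and retry. Expanding numerator and denominator to first order gives the same value — the rule automates exactly that.


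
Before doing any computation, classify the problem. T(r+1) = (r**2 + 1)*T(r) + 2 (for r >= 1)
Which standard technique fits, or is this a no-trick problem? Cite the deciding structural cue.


Verdict: a summation factor — one-term recursion with variable weight r**2 + 1 is solved by product normalization, not by root-finding.


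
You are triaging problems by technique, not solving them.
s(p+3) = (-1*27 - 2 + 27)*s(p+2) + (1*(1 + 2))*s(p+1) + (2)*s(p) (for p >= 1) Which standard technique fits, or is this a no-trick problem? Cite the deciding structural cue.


Method: the characteristic-root method — fixed numeric weights on consecutive terms and no forcing term added: the root method in its home territory.


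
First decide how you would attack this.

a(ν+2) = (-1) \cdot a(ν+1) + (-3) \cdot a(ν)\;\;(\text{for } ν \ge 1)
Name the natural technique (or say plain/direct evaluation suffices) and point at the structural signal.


Method: the characteristic-root method — shift-invariance with fixed coefficients calls for exponential trials; the characteristic polynomial finds every r^ν.


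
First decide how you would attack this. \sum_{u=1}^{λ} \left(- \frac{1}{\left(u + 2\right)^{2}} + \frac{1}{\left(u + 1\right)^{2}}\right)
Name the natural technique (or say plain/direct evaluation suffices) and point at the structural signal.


Best approach: telescoping — difference-of-shifts structure (each term adds \frac{1}{\left(u + 1\right)^{2}}, then subtracts its one-index-advanced value, which the following term adds back) leaves only the first and last pieces standing.


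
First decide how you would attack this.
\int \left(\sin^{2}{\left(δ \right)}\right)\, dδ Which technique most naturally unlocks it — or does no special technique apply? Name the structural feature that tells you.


Verdict: a trigonometric identity — \sin^{2}{\left(δ \right)} calls for power reduction: rewrite via double angles before any antiderivative is attempted.


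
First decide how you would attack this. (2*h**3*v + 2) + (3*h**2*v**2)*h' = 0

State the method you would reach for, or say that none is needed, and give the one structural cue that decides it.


Best approach: the exact-equation method — d/dh of 2*h**3*v + 2 equals d/dv of 3*h**2*v**2: the form is a total differential of one potential — integrate it exactly.


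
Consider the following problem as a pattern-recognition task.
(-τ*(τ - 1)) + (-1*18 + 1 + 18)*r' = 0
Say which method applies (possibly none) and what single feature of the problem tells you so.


Verdict: no special technique — the slope is a function of τ alone, so integrate both sides directly.


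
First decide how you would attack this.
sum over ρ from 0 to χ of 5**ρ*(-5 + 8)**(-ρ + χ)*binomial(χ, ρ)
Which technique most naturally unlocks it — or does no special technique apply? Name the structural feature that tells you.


Method: the binomial theorem — terms weighting binomial(χ, ρ) against matched powers of 5 and (-5 + 8) reassemble into (5 + (-5 + 8))^χ by the binomial theorem.


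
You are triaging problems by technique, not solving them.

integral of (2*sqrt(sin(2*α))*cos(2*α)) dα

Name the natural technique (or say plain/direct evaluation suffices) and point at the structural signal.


Technique: u-substitution — collected, the integrand has one factor that is, up to a constant, the derivative of an inner expression the rest depends on — substitute for that inner expression.


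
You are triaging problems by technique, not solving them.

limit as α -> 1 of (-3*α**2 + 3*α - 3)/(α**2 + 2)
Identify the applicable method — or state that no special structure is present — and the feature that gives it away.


Method: no special technique — the function is continuous at 1; evaluation is itself the limit, no machinery required.


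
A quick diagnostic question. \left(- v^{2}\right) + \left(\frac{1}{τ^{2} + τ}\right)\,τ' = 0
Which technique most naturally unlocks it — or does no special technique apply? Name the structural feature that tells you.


Verdict: separation of variables — separating collects all τ-dependence with the derivative and leaves all v-dependence opposite: variables separate. This doubles as a Bernoulli equation in the unknown as written; dividing and integrating works on it directly.


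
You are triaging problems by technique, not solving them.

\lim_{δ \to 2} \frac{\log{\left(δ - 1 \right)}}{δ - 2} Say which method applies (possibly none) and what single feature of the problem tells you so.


Method: l'Hôpital's rule (0/0) — the 0/0 form at 2 is the signature situation for l'Hôpital's rule. Known elementary limits would finish this too — the rule just bypasses the case analysis.


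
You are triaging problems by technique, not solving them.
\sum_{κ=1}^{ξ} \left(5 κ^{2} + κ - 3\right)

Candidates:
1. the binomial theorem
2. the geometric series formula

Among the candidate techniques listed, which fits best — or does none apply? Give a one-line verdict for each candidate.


Verdict: no special technique — Faulhaber territory: sum each constant-multiple power of κ with its closed-form formula, no trick required.
- the binomial theorem — the summand does not match any term pattern of an expanded binomial power.
- the geometric series formula: the term-to-term ratio drifts with the index — the one thing the geometric formula cannot absorb.


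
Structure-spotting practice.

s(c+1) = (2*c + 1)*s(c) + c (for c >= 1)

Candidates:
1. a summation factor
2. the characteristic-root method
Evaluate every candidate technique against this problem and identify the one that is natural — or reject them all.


Best approach: a summation factor — one-term recursion with variable weight 2*c + 1 is solved by product normalization, not by root-finding.
- a summation factor — applies; the problem has the shape this method handles.
- the characteristic-root method — an index-dependent weight blocks the pure exponential ansatz.


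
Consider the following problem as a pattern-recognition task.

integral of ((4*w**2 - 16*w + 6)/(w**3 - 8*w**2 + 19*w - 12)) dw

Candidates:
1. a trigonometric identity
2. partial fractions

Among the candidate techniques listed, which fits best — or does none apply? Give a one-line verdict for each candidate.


Diagnosis: partial fractions — w**3 - 8*w**2 + 19*w - 12 splits into linear pieces, so the quotient is a sum of simple fractions — decompose before integrating.
- a trigonometric identity: no sine or cosine appears, so there is nothing for a trigonometric identity to act on.
- partial fractions: applicable, and directly so.


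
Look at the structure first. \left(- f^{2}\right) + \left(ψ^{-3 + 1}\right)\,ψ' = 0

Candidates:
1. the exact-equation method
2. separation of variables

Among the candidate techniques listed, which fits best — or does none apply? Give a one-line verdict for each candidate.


Best approach: separation of variables — all dependence on the two variables factors apart, the defining separable shape.
- the exact-equation method: with no real cross-dependence between the variables, the exact-equation machinery is a detour rather than the natural reading.
- separation of variables: yes — fits the structure here.


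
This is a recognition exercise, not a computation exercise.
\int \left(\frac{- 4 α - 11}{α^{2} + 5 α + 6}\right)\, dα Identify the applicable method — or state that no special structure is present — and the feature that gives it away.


Diagnosis: partial fractions — the denominator α^{2} + 5 α + 6 factors, so the quotient decomposes into elementary partial fractions term by term.


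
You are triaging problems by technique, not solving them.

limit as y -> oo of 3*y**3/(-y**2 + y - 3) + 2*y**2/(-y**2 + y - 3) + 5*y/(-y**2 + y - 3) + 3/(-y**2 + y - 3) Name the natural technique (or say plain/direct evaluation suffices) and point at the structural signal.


Diagnosis: dominant-term comparison — divide by the highest power of y present: lower-order terms vanish and the dominant ratio remains. As a single quotient, the ∞/∞ shape would yield to repeated differentiation as well — the growth comparison gets there in one look.


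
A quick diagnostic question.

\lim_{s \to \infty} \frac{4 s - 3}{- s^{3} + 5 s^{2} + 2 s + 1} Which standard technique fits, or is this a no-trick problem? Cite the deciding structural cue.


Diagnosis: dominant-term comparison — growth-rate triage: the leading powers of s decide the limit, everything else is noise. l'Hôpital's at-infinity variant applies to the expression viewed as a single quotient; the leading-term comparison is the direct route.


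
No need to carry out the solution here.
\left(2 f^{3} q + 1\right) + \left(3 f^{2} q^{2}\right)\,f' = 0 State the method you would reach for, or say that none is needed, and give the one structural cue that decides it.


Verdict: the exact-equation method — 2 f^{3} q + 1 and 3 f^{2} q^{2} pass the exactness check on the nose, so no integrating factor in q or f is needed at all.


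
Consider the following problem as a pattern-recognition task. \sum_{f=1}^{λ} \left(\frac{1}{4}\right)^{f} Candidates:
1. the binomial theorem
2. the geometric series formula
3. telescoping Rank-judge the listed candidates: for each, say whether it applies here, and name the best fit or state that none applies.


Technique: the geometric series formula — check a ratio of consecutive terms: it is \frac{1}{4}, independent of the index, so the geometric formula closes the sum.
- the binomial theorem: there is no sum-raised-to-a-power identity hiding in these terms.
- the geometric series formula — yes, a natural case for it.
- telescoping: the summand is not presented as a shifted difference — a telescoping rewrite may exist, but the displayed structure does not offer one.


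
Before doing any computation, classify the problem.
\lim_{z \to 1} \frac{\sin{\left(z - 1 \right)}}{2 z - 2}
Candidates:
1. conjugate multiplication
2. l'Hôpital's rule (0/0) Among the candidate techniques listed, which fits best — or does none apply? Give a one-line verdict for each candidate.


Technique: l'Hôpital's rule (0/0) — the 0/0 form at 1 is the signature situation for l'Hôpital's rule. A first-order expansion at the point is an equally standard path; the rule packages it.
- conjugate multiplication — multiplying by a conjugate would not remove any indeterminacy here.
- l'Hôpital's rule (0/0) — a fit — the right tool for this form.


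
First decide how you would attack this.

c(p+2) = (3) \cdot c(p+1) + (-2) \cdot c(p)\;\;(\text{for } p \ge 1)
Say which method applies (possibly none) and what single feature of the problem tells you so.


Diagnosis: the characteristic-root method — because shifting p leaves the equation's coefficients unchanged, exponential trials reduce it to algebra.


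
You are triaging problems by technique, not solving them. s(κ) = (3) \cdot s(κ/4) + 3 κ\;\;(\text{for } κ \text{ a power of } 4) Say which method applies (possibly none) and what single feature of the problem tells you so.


Verdict: the master substitution — the argument contracts 4-fold per step: reindex κ exponentially and solve the linear recurrence in the new index.


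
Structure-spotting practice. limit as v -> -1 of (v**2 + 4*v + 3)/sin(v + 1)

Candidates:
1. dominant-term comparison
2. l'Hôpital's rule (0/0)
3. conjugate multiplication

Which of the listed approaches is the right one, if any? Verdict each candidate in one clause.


Verdict: l'Hôpital's rule (0/0) — plug in -1: top and bottom both hit zero, so differentiate each and retry. Expanding numerator and denominator to first order gives the same value — the rule automates exactly that.
- dominant-term comparison — this is not a rational comparison of growth rates at infinity.
- l'Hôpital's rule (0/0): applies; the problem has the shape this method handles.
- conjugate multiplication — multiplying by a conjugate would not remove any indeterminacy here.


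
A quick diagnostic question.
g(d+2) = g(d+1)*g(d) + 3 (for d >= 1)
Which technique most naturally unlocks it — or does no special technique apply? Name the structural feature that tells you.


Best approach: no special technique — a nonlinear dependence on earlier terms breaks linearity, and with it every superposition-based closed form.


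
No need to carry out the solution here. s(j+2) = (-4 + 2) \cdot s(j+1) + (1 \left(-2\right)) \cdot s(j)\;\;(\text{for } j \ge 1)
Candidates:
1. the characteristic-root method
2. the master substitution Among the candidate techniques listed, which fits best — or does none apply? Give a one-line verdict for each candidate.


Verdict: the characteristic-root method — every coefficient is a fixed number and the forcing is zero — substitute r^j and read off the root equation.
- the characteristic-root method — yes, a natural case for it.
- the master substitution — there is no divide-the-index recursive argument.


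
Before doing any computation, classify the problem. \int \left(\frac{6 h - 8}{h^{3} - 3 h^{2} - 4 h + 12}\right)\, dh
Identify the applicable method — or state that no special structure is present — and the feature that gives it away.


Method: partial fractions — the factorization of h^{3} - 3 h^{2} - 4 h + 12 is the whole battle; after it, each term is a table integral.


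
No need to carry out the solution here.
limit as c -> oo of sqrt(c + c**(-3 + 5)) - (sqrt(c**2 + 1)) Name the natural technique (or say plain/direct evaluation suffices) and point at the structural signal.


Technique: conjugate multiplication — sqrt(c + c**(-3 + 5)) and sqrt(c**2 + 1) both blow up, but their difference is tame once the conjugate rationalizes it.


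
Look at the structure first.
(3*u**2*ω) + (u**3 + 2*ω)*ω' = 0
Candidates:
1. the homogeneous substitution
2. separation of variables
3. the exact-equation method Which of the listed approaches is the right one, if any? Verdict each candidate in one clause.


Best approach: the exact-equation method — 3*u**2*ω and u**3 + 2*ω pass the exactness check on the nose, so no integrating factor in u or ω is needed at all.
- the homogeneous substitution — the slope changes under joint rescaling, failing the degree-zero test.
- separation of variables — the two dependences do not factor apart.
- the exact-equation method: a fit — the right tool for this form.


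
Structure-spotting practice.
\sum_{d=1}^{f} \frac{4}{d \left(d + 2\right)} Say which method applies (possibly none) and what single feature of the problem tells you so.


Verdict: telescoping — the summand \frac{4}{d \left(d + 2\right)} decomposes into fractions whose poles differ by an integer shift — the series collapses.


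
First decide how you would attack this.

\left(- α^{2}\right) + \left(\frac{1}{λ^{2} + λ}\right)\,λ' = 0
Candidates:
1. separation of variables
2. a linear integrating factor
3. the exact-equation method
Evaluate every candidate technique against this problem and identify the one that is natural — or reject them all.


Diagnosis: separation of variables — all dependence on the two variables factors apart, the defining separable shape. A Bernoulli rewrite would carry it as the equation stands — separating the variables needs no rearrangement either.
- separation of variables: yes, a natural case for it.
- a linear integrating factor — a nonlinear term in the unknown puts this outside the integrating-factor template.
- the exact-equation method — the cross-partial test holds only vacuously — each coefficient lives in its own variable, so the exactness machinery reads no structure the split form does not already show.


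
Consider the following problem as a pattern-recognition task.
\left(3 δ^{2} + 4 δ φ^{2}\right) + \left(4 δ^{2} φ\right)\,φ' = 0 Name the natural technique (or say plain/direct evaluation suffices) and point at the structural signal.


Verdict: the exact-equation method — take the mixed partials of 3 δ^{2} + 4 δ φ^{2} and 4 δ^{2} φ: they are equal, which certifies an exact differential.


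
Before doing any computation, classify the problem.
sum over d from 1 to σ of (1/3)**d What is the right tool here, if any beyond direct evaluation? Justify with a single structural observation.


Method: the geometric series formula — the ratio of consecutive terms is the constant 1/3, independent of the index — a geometric sum.


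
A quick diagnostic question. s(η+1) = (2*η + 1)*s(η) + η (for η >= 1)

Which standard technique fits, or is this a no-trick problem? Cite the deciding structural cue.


Best approach: a summation factor — one step of memory with a weight 2*η + 1 that changes as the index grows — the summation-factor construction is built for this.


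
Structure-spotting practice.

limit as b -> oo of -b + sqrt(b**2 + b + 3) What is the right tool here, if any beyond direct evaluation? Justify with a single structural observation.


Best approach: conjugate multiplication — this difference gives up after one conjugate multiplication — the radical structure cancels against its conjugate.


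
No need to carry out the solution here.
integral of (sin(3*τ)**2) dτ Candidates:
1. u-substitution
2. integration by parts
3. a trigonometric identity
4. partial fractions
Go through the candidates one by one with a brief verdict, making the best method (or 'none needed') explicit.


Diagnosis: a trigonometric identity — even powers like sin(3*τ)**2 never integrate directly; the half-angle identity lowers the degree first.
- u-substitution — no subexpression of the integrand pairs with its own derivative as a factor — individual terms may offer their own substitutions, but any change of variable covering the whole integral would have to be constructed from outside the expression.
- integration by parts: not the fit here: there is no polynomial factor to ladder down — parts can still close the trigonometric product by recursion, though the identity rewrite is the direct route.
- a trigonometric identity — applies; the problem has the shape this method handles.
- partial fractions — there is no rational-function structure to decompose.


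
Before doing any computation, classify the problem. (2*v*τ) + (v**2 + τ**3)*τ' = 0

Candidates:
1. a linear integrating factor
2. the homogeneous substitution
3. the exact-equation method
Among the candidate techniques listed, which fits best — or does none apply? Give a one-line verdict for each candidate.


Best approach: the exact-equation method — the compatibility test passes: the τ-derivative of 2*v*τ matches the v-derivative of v**2 + τ**3, so integrate a potential.
- a linear integrating factor — the unknown enters nonlinearly (through a power, a denominator, or a transcendental function), which the linear integrating-factor recipe cannot absorb as-is — any repair would come from a preliminary substitution, not the factor.
- the homogeneous substitution — rescaling both variables together changes the slope, so no ratio substitution collapses it.
- the exact-equation method: yes — fits the structure here.


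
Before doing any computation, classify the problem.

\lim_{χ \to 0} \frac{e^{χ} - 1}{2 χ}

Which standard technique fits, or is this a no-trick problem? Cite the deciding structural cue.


Diagnosis: l'Hôpital's rule (0/0) — numerator and denominator both vanish at 0 — a genuine 0/0 form, which is exactly when l'Hôpital applies. One could equally expand both pieces locally and compare leading terms; the rule does that in one stroke.


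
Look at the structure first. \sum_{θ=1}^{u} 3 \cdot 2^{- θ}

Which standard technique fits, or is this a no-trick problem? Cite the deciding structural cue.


Best approach: the geometric series formula — consecutive terms stand in a fixed index-free ratio — the geometric sum formula closes it.


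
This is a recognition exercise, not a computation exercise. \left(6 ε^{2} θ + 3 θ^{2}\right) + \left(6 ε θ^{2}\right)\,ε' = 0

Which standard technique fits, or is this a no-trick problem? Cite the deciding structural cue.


Diagnosis: the exact-equation method — equality of cross partials is the green light — assemble the potential function term by term.


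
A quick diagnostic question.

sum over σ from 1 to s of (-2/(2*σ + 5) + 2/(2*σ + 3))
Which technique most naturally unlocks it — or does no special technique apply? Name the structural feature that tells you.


Verdict: telescoping — difference-of-shifts structure (each term adds 2/(2*σ + 3), then subtracts its one-index-advanced value, which the following term adds back) leaves only the first and last pieces standing.


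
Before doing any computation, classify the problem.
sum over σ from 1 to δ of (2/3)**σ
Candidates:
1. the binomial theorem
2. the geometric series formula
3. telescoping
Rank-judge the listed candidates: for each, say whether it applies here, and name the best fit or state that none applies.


Verdict: the geometric series formula — term-over-term division gives 2/3 every time — index-free ratio, geometric sum formula applies.
- the binomial theorem: the terms do not reassemble into a binomial power.
- the geometric series formula — yes, a natural case for it.
- telescoping — the summand is not presented as a shifted difference — a telescoping rewrite may exist, but the displayed structure does not offer one.


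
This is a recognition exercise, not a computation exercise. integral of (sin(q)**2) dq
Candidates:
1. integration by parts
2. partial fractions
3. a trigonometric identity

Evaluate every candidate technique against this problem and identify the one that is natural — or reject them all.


Method: a trigonometric identity — sin(q)**2 carries an even exponent — trade it for double-angle cosines before integrating.
- integration by parts: not the natural route: no polynomial-kernel product appears — a recursive parts reduction of the trigonometric product exists, but the identity rewrite is direct.
- partial fractions — the expression is not a ratio of polynomials that decomposes further.
- a trigonometric identity: yes — fits the structure here.
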